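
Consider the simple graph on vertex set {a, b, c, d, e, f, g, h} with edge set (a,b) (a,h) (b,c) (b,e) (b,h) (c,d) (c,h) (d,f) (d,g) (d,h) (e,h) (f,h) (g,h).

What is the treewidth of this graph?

A width-2 tree decomposition is:
Bags: B1 = {b, c, h}  B2 = {b, e, h}  B3 = {a, b, h}  B4 = {c, d, h}  B5 = {d, g, h}  B6 = {d, f, h}
Tree: B1–B2, B2–B3, B1–B4, B4–B5, B5–B6
Each bag holds 3 vertices, so the decomposition has width 2, which upper-bounds the treewidth. For the lower bound, the 3 vertices {d, g, h} are pairwise adjacent, and any tree decomposition puts a clique entirely inside one bag — forcing width ≥ 2. Hence tw(G) = 2 exactly.

2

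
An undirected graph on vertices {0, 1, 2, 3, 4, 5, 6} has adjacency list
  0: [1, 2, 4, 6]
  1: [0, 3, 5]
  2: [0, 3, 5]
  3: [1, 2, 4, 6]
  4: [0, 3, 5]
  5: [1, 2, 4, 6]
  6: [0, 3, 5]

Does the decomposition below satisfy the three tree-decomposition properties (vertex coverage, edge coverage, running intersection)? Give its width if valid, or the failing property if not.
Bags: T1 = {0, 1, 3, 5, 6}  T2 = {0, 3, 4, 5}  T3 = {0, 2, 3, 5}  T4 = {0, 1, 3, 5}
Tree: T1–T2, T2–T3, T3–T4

A tree decomposition must satisfy three properties: every vertex lies in some bag; for every edge, both endpoints lie together in some bag; and for every vertex, the bags containing it form a connected subtree. Here bags containing vertex 1 are not connected in the tree, so the decomposition is invalid.

No — bags containing vertex 1 are not connected in the tree.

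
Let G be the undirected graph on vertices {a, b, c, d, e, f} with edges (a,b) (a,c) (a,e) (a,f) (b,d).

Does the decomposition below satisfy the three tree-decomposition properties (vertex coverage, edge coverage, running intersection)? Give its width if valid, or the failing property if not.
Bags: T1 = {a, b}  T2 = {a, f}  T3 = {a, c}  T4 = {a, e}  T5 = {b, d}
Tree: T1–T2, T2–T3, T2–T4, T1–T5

Yes; width 1.

Vertex coverage: the bags together contain {a, b, c, d, e, f}, the full vertex set. Edge coverage: each edge of G has both endpoints in at least one bag. Running intersection: for every vertex, the bags containing it form a connected subtree. All three properties hold, so this is a valid tree decomposition of width max|bag| − 1 = 1, and hence tw(G) ≤ 1.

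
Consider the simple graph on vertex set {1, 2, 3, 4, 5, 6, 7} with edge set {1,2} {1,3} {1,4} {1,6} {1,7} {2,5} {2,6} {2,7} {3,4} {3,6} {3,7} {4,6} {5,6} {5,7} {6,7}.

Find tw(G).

3

A width-3 tree decomposition is:
Bags: B1 = {1, 3, 6, 7}  B2 = {1, 2, 6, 7}  B3 = {1, 3, 4, 6}  B4 = {2, 5, 6, 7}
Tree: B1–B2, B1–B3, B2–B4
Each bag holds 4 vertices, so the decomposition has width 3, which upper-bounds the treewidth. Conversely, {1, 2, 6, 7} is a clique of size 4, and the vertices of any clique must share a bag in every tree decomposition; so some bag has ≥ 4 vertices and tw(G) ≥ 3. The upper and lower bounds meet at 3, so that is the treewidth.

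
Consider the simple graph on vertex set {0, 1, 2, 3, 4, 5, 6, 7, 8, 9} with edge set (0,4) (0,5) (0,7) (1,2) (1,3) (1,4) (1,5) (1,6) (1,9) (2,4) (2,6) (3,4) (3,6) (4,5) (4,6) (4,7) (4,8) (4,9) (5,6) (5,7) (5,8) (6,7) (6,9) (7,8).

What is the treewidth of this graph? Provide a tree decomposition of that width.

Treewidth 3.
Bags: B1 = {1, 4, 5, 6}  B2 = {1, 2, 4, 6}  B3 = {1, 4, 6, 9}  B4 = {4, 5, 6, 7}  B5 = {0, 4, 5, 7}  B6 = {1, 3, 4, 6}  B7 = {4, 5, 7, 8}
Tree: B1–B2, B1–B3, B1–B4, B4–B5, B1–B6, B4–B7

The largest bag has 4 vertices, giving width 3; this decomposition certifies tw(G) ≤ 3. For the lower bound, the 4 vertices {0, 4, 5, 7} are pairwise adjacent, and any tree decomposition puts a clique entirely inside one bag — forcing width ≥ 3. The upper and lower bounds meet at 3, so that is the treewidth.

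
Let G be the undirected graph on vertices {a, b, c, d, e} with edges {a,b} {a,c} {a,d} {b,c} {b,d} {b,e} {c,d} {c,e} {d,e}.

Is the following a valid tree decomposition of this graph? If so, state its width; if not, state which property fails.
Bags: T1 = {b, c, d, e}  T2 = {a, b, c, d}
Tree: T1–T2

Yes; width 3.

Every vertex of G appears in some bag (union = {a, b, c, d, e}); every edge is covered by a bag; and for each vertex v the set of bags containing v is connected in the bag tree. The decomposition is therefore valid. The largest bag has 4 vertices, so the width is 3.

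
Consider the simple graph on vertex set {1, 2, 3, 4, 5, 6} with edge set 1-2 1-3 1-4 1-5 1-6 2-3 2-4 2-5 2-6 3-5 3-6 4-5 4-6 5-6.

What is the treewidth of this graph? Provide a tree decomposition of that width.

The largest bag has 5 vertices, giving width 4; this decomposition certifies tw(G) ≤ 4. Conversely, {1, 2, 3, 5, 6} is a clique of size 5, and the vertices of any clique must share a bag in every tree decomposition; so some bag has ≥ 5 vertices and tw(G) ≥ 4. The upper and lower bounds meet at 4, so that is the treewidth.

Treewidth 4.
One such decomposition:
Bags: B1 = {1, 2, 4, 5, 6}  B2 = {1, 2, 3, 5, 6}
Tree: B1–B2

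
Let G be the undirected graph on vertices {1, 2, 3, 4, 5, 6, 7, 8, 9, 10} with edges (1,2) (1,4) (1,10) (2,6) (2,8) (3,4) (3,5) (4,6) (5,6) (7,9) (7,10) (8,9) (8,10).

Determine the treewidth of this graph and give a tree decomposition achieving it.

Each bag holds 3 vertices, so the decomposition has width 2, which upper-bounds the treewidth. The edges 3–5–6–4–3 form a cycle, so G is not a tree and its treewidth is at least 2. The upper and lower bounds meet at 2, so that is the treewidth.

Treewidth 2.
Bags: B1 = {3, 4, 5}  B2 = {4, 5, 6}  B3 = {1, 4, 6}  B4 = {1, 2, 6}  B5 = {1, 2, 10}  B6 = {2, 8, 10}  B7 = {7, 8, 10}  B8 = {7, 8, 9}
Tree: B1–B2, B2–B3, B3–B4, B4–B5, B5–B6, B6–B7, B7–B8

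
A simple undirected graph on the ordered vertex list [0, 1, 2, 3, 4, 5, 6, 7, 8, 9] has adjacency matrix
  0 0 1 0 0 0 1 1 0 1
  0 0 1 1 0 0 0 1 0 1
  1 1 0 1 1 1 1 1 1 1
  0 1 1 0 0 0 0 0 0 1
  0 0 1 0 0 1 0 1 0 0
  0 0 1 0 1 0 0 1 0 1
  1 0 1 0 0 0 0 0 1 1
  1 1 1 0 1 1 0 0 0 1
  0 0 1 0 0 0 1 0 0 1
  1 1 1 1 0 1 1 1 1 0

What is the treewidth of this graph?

A width-3 tree decomposition is:
Bags: B1 = {1, 2, 7, 9}  B2 = {0, 2, 7, 9}  B3 = {1, 2, 3, 9}  B4 = {0, 2, 6, 9}  B5 = {2, 5, 7, 9}  B6 = {2, 6, 8, 9}  B7 = {2, 4, 5, 7}
Tree: B1–B2, B1–B3, B2–B4, B1–B5, B4–B6, B5–B7
The largest bag has 4 vertices, giving width 3; this decomposition certifies tw(G) ≤ 3. For the lower bound, the 4 vertices {2, 6, 8, 9} are pairwise adjacent, and any tree decomposition puts a clique entirely inside one bag — forcing width ≥ 3. Therefore the treewidth is 3.

3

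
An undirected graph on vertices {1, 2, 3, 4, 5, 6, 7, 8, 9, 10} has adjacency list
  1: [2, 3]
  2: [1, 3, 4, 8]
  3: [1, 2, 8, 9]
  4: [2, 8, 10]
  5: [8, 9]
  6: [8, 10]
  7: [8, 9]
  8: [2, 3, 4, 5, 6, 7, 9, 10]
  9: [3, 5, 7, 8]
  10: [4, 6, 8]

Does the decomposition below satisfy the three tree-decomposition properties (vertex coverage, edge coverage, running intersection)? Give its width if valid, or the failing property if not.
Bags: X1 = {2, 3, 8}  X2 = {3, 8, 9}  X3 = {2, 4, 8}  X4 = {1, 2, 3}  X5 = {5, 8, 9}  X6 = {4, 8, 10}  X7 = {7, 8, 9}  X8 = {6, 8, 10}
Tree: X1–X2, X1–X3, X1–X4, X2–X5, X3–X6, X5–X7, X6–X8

Yes; width 2.

Checking the three conditions: (i) the bags cover all of {1, 2, 3, 4, 5, 6, 7, 8, 9, 10}; (ii) for each edge, some bag contains both endpoints; (iii) the bags containing any fixed vertex form a subtree. All hold, so the decomposition is valid with width 3 − 1 = 2.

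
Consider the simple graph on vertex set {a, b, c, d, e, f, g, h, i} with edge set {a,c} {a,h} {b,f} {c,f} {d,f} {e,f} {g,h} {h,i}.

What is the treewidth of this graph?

1

A width-1 tree decomposition is:
Bags: B1 = {a, c}  B2 = {c, f}  B3 = {a, h}  B4 = {b, f}  B5 = {e, f}  B6 = {g, h}  B7 = {d, f}  B8 = {h, i}
Tree: B1–B2, B1–B3, B2–B4, B4–B5, B3–B6, B4–B7, B6–B8
Each bag holds 2 vertices, so the decomposition has width 1, which upper-bounds the treewidth. Any graph with an edge has treewidth ≥ 1, and G has the edge c–a. The upper and lower bounds meet at 1, so that is the treewidth.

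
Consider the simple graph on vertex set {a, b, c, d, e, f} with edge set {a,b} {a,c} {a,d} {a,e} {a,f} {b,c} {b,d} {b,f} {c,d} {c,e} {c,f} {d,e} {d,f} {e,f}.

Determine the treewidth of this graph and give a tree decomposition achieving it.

Treewidth 4.
One such decomposition:
Bags: B1 = {a, c, d, e, f}  B2 = {a, b, c, d, f}
Tree: B1–B2

The largest bag has 5 vertices, giving width 4; this decomposition certifies tw(G) ≤ 4. For the lower bound, the 5 vertices {a, c, d, e, f} are pairwise adjacent, and any tree decomposition puts a clique entirely inside one bag — forcing width ≥ 4. The upper and lower bounds meet at 4, so that is the treewidth.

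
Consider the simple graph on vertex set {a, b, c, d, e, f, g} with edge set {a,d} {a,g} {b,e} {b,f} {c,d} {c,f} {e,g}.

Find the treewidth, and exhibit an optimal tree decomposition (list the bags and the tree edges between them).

Treewidth 2.
One optimal decomposition is:
Bags: B1 = {a, d, g}  B2 = {d, e, g}  B3 = {b, d, e}  B4 = {b, d, f}  B5 = {c, d, f}
Tree: B1–B2, B2–B3, B3–B4, B4–B5

The largest bag has 3 vertices, giving width 2; this decomposition certifies tw(G) ≤ 2. Since d–a–g–e–b–f–c–d is a cycle in G, G is not acyclic. Forests are exactly the graphs of treewidth ≤ 1, so tw(G) ≥ 2. Therefore the treewidth is 2.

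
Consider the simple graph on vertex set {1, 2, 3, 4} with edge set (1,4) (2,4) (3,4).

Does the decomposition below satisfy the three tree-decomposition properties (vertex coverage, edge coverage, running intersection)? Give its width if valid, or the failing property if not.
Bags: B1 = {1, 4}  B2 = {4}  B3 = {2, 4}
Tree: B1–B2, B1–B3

A tree decomposition must satisfy three properties: every vertex lies in some bag; for every edge, both endpoints lie together in some bag; and for every vertex, the bags containing it form a connected subtree. Here vertex 3 appears in no bag, so the decomposition is invalid.

No — vertex 3 appears in no bag.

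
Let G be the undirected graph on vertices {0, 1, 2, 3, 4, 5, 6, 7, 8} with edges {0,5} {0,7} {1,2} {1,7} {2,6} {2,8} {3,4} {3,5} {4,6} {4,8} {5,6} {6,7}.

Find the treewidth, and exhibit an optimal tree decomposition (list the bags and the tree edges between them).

Treewidth 3.
Bags: B1 = {1, 2, 4, 8}  B2 = {1, 2, 4, 6}  B3 = {1, 4, 6, 7}  B4 = {3, 4, 6, 7}  B5 = {3, 5, 6, 7}  B6 = {0, 3, 5, 7}
Tree: B1–B2, B2–B3, B3–B4, B4–B5, B5–B6

The largest bag has 4 vertices, giving width 3; this decomposition certifies tw(G) ≤ 3. For the lower bound: the 4 vertex sets {1,2,8}, {4}, {6}, {0,3,5,7} are disjoint, each induces a connected subgraph, and every pair is joined by at least one edge of G. Contracting each set to a single vertex therefore yields K_{4} as a minor, and since treewidth is minor-monotone, tw(G) ≥ tw(K_{4}) = 3. The upper and lower bounds meet at 3, so that is the treewidth.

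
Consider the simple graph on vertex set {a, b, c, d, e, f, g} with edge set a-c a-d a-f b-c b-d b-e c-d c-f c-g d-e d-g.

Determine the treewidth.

2

A width-2 tree decomposition is:
Bags: B1 = {a, c, f}  B2 = {a, c, d}  B3 = {b, c, d}  B4 = {c, d, g}  B5 = {b, d, e}
Tree: B1–B2, B2–B3, B3–B4, B3–B5
Every bag has size at most 3, so the width is 3 − 1 = 2 and tw(G) ≤ 2. On the other hand G contains the 3-clique {b, d, e}. A clique must lie in a single bag of any decomposition, so no decomposition can have width below 2. Therefore the treewidth is 2.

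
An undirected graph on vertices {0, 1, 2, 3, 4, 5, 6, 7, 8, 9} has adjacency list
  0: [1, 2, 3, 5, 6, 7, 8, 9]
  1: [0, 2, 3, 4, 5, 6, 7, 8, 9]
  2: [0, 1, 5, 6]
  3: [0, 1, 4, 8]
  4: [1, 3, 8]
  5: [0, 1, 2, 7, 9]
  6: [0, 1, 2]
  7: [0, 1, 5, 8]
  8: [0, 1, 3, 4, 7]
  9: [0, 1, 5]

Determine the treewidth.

A width-3 tree decomposition is:
Bags: B1 = {0, 1, 7, 8}  B2 = {0, 1, 3, 8}  B3 = {1, 3, 4, 8}  B4 = {0, 1, 5, 7}  B5 = {0, 1, 5, 9}  B6 = {0, 1, 2, 5}  B7 = {0, 1, 2, 6}
Tree: B1–B2, B2–B3, B1–B4, B4–B5, B4–B6, B6–B7
The largest bag has 4 vertices, giving width 3; this decomposition certifies tw(G) ≤ 3. For the lower bound, the 4 vertices {0, 1, 3, 8} are pairwise adjacent, and any tree decomposition puts a clique entirely inside one bag — forcing width ≥ 3. Hence tw(G) = 3 exactly.

3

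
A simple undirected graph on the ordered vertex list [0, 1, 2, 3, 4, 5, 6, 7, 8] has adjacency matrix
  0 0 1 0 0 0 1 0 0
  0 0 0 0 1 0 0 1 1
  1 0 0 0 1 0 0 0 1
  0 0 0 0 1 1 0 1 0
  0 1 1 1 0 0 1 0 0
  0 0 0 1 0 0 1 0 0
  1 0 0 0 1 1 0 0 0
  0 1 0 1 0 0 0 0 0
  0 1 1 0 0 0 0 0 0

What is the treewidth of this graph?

3

A width-3 tree decomposition is:
Bags: B1 = {1, 2, 7, 8}  B2 = {1, 2, 4, 7}  B3 = {2, 3, 4, 7}  B4 = {0, 2, 3, 4}  B5 = {0, 3, 4, 6}  B6 = {0, 3, 5, 6}
Tree: B1–B2, B2–B3, B3–B4, B4–B5, B5–B6
The largest bag has 4 vertices, giving width 3; this decomposition certifies tw(G) ≤ 3. For the lower bound: the 4 vertex sets {1,7,8}, {2}, {4}, {0,3,5,6} are disjoint, each induces a connected subgraph, and every pair is joined by at least one edge of G. Contracting each set to a single vertex therefore yields K_{4} as a minor, and since treewidth is minor-monotone, tw(G) ≥ tw(K_{4}) = 3. The upper and lower bounds meet at 3, so that is the treewidth.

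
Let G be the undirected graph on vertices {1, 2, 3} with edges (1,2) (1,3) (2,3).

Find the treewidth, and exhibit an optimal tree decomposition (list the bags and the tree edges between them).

A single bag containing all 3 vertices is trivially a valid decomposition of width 2. Conversely, {1, 2, 3} is a clique of size 3, and the vertices of any clique must share a bag in every tree decomposition; so some bag has ≥ 3 vertices and tw(G) ≥ 2. Combining the bounds, tw(G) = 2.

Treewidth 2.
One optimal decomposition is:
Bags: B1 = {1, 2, 3}
Tree: (single bag)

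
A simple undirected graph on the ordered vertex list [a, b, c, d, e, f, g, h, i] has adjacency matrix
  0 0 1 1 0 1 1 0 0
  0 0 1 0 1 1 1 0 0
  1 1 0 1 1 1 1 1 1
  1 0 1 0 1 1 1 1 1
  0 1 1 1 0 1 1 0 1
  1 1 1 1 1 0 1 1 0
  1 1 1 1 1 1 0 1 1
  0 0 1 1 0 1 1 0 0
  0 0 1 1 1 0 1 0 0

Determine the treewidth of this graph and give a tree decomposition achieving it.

The largest bag has 5 vertices, giving width 4; this decomposition certifies tw(G) ≤ 4. On the other hand G contains the 5-clique {c, d, e, f, g}. A clique must lie in a single bag of any decomposition, so no decomposition can have width below 4. The upper and lower bounds meet at 4, so that is the treewidth.

Treewidth 4.
Bags: B1 = {a, c, d, f, g}  B2 = {c, d, e, f, g}  B3 = {c, d, e, g, i}  B4 = {b, c, e, f, g}  B5 = {c, d, f, g, h}
Tree: B1–B2, B2–B3, B2–B4, B1–B5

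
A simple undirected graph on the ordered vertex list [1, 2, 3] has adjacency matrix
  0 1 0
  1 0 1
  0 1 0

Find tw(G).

1

A width-1 tree decomposition is:
Bags: B1 = {1, 2}  B2 = {2, 3}
Tree: B1–B2
Every bag has size at most 2, so the width is 2 − 1 = 1 and tw(G) ≤ 1. Any graph with an edge has treewidth ≥ 1, and G has the edge 2–1. Therefore the treewidth is 1.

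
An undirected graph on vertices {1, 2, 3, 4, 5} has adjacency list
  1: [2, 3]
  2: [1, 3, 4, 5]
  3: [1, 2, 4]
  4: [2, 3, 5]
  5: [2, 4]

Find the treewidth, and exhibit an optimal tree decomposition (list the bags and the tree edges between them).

The largest bag has 3 vertices, giving width 2; this decomposition certifies tw(G) ≤ 2. Conversely, {1, 2, 3} is a clique of size 3, and the vertices of any clique must share a bag in every tree decomposition; so some bag has ≥ 3 vertices and tw(G) ≥ 2. Hence tw(G) = 2 exactly.

Treewidth 2.
One optimal decomposition is:
Bags: B1 = {2, 3, 4}  B2 = {2, 4, 5}  B3 = {1, 2, 3}
Tree: B1–B2, B1–B3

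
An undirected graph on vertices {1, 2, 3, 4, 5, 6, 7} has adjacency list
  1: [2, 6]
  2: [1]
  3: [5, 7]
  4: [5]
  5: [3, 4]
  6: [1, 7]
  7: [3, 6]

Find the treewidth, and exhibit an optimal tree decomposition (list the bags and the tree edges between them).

Each bag holds 2 vertices, so the decomposition has width 1, which upper-bounds the treewidth. Any graph with an edge has treewidth ≥ 1, and G has the edge 2–1. Hence tw(G) = 1 exactly.

Treewidth 1.
One optimal decomposition is:
Bags: B1 = {1, 2}  B2 = {1, 6}  B3 = {6, 7}  B4 = {3, 7}  B5 = {3, 5}  B6 = {4, 5}
Tree: B1–B2, B2–B3, B3–B4, B4–B5, B5–B6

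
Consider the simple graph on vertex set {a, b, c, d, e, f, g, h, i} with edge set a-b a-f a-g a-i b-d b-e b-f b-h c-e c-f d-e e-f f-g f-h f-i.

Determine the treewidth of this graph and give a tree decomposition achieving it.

Treewidth 2.
Bags: B1 = {b, e, f}  B2 = {a, b, f}  B3 = {b, f, h}  B4 = {a, f, i}  B5 = {b, d, e}  B6 = {a, f, g}  B7 = {c, e, f}
Tree: B1–B2, B1–B3, B2–B4, B1–B5, B2–B6, B1–B7

Each bag holds 3 vertices, so the decomposition has width 2, which upper-bounds the treewidth. For the lower bound, the 3 vertices {b, d, e} are pairwise adjacent, and any tree decomposition puts a clique entirely inside one bag — forcing width ≥ 2. Therefore the treewidth is 2.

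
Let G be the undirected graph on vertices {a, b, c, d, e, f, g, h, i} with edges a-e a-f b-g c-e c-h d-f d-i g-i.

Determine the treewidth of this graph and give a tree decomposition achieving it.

Every bag has size at most 2, so the width is 2 − 1 = 1 and tw(G) ≤ 1. G has an edge, so its treewidth is at least 1. The upper and lower bounds meet at 1, so that is the treewidth.

Treewidth 1.
Bags: B1 = {c, h}  B2 = {c, e}  B3 = {a, e}  B4 = {a, f}  B5 = {d, f}  B6 = {d, i}  B7 = {g, i}  B8 = {b, g}
Tree: B1–B2, B2–B3, B3–B4, B4–B5, B5–B6, B6–B7, B7–B8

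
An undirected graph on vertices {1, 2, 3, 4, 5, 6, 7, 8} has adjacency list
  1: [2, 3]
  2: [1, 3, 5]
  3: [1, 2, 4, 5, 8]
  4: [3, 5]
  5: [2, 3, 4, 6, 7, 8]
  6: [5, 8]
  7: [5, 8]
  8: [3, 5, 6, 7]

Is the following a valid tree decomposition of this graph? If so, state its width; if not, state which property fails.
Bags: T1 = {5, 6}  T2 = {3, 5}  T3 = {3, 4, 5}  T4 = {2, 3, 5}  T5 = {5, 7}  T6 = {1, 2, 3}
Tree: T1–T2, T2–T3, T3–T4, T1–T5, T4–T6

No — vertex 8 appears in no bag.

A tree decomposition must satisfy three properties: every vertex lies in some bag; for every edge, both endpoints lie together in some bag; and for every vertex, the bags containing it form a connected subtree. Here vertex 8 appears in no bag, so the decomposition is invalid.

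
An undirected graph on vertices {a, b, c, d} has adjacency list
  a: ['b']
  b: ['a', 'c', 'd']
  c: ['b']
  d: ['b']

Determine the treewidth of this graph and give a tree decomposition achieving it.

Treewidth 1.
Bags: B1 = {b, c}  B2 = {a, b}  B3 = {b, d}
Tree: B1–B2, B2–B3

The largest bag has 2 vertices, giving width 1; this decomposition certifies tw(G) ≤ 1. Any graph with an edge has treewidth ≥ 1, and G has the edge c–b. Therefore the treewidth is 1.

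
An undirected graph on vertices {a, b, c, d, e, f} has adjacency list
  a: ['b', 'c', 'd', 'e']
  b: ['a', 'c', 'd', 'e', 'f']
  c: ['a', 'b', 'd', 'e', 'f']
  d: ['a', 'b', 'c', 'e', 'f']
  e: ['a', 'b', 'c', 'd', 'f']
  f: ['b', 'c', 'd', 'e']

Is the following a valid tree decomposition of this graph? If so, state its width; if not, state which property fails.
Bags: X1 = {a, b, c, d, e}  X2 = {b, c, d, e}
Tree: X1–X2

A tree decomposition must satisfy three properties: every vertex lies in some bag; for every edge, both endpoints lie together in some bag; and for every vertex, the bags containing it form a connected subtree. Here vertex f appears in no bag, so the decomposition is invalid.

No — vertex f appears in no bag.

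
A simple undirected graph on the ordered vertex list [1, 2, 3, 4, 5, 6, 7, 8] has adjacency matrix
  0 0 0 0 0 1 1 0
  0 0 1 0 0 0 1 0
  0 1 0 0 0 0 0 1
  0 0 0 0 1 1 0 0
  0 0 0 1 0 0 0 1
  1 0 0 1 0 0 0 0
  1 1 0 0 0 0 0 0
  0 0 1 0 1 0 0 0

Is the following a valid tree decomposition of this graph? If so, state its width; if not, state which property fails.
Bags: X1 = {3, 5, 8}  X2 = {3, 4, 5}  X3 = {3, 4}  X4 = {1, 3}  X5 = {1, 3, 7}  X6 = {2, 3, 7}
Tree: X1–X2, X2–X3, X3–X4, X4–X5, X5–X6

No — vertex 6 appears in no bag.

A tree decomposition must satisfy three properties: every vertex lies in some bag; for every edge, both endpoints lie together in some bag; and for every vertex, the bags containing it form a connected subtree. Here vertex 6 appears in no bag, so the decomposition is invalid.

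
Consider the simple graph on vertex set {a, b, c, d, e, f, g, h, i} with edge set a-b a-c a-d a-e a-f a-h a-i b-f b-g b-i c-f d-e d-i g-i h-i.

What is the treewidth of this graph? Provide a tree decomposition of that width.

Treewidth 2.
One such decomposition:
Bags: B1 = {b, g, i}  B2 = {a, b, i}  B3 = {a, d, i}  B4 = {a, h, i}  B5 = {a, d, e}  B6 = {a, b, f}  B7 = {a, c, f}
Tree: B1–B2, B2–B3, B3–B4, B3–B5, B2–B6, B6–B7

The largest bag has 3 vertices, giving width 2; this decomposition certifies tw(G) ≤ 2. Conversely, {b, g, i} is a clique of size 3, and the vertices of any clique must share a bag in every tree decomposition; so some bag has ≥ 3 vertices and tw(G) ≥ 2. The upper and lower bounds meet at 2, so that is the treewidth.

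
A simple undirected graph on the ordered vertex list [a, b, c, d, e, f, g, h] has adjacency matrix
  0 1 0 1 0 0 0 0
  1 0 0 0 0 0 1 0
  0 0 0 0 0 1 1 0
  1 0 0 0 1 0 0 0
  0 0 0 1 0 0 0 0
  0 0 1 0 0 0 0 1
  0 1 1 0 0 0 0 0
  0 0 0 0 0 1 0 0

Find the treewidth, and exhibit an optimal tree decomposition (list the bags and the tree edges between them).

Treewidth 1.
One optimal decomposition is:
Bags: B1 = {f, h}  B2 = {c, f}  B3 = {c, g}  B4 = {b, g}  B5 = {a, b}  B6 = {a, d}  B7 = {d, e}
Tree: B1–B2, B2–B3, B3–B4, B4–B5, B5–B6, B6–B7

The largest bag has 2 vertices, giving width 1; this decomposition certifies tw(G) ≤ 1. Since G has at least one edge (e.g. h–f), it is not an edgeless graph, so tw(G) ≥ 1. Hence tw(G) = 1 exactly.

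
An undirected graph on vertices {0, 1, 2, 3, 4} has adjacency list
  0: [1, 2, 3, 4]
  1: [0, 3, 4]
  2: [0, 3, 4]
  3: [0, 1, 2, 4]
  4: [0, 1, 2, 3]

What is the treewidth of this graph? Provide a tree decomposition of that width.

Treewidth 3.
Bags: B1 = {0, 2, 3, 4}  B2 = {0, 1, 3, 4}
Tree: B1–B2

Every bag has size at most 4, so the width is 4 − 1 = 3 and tw(G) ≤ 3. Conversely, {0, 1, 3, 4} is a clique of size 4, and the vertices of any clique must share a bag in every tree decomposition; so some bag has ≥ 4 vertices and tw(G) ≥ 3. Combining the bounds, tw(G) = 3.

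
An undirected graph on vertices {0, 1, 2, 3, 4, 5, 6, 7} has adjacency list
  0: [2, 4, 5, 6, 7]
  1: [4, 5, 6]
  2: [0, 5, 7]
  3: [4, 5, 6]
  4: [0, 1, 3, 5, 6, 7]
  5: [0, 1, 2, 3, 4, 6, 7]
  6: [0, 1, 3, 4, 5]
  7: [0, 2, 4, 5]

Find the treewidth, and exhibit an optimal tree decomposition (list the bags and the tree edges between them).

Treewidth 3.
One such decomposition:
Bags: B1 = {3, 4, 5, 6}  B2 = {0, 4, 5, 6}  B3 = {0, 4, 5, 7}  B4 = {1, 4, 5, 6}  B5 = {0, 2, 5, 7}
Tree: B1–B2, B2–B3, B2–B4, B3–B5

The largest bag has 4 vertices, giving width 3; this decomposition certifies tw(G) ≤ 3. On the other hand G contains the 4-clique {0, 2, 5, 7}. A clique must lie in a single bag of any decomposition, so no decomposition can have width below 3. Therefore the treewidth is 3.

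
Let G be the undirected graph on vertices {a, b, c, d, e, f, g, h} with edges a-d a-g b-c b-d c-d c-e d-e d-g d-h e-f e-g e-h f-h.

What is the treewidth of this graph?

A width-2 tree decomposition is:
Bags: B1 = {d, e, g}  B2 = {d, e, h}  B3 = {c, d, e}  B4 = {a, d, g}  B5 = {b, c, d}  B6 = {e, f, h}
Tree: B1–B2, B2–B3, B1–B4, B3–B5, B2–B6
Each bag holds 3 vertices, so the decomposition has width 2, which upper-bounds the treewidth. For the lower bound, the 3 vertices {d, e, g} are pairwise adjacent, and any tree decomposition puts a clique entirely inside one bag — forcing width ≥ 2. Combining the bounds, tw(G) = 2.

2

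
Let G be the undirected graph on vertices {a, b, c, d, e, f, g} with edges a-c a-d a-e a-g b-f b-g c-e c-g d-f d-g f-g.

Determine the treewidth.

2

A width-2 tree decomposition is:
Bags: B1 = {d, f, g}  B2 = {a, d, g}  B3 = {a, c, g}  B4 = {b, f, g}  B5 = {a, c, e}
Tree: B1–B2, B2–B3, B1–B4, B3–B5
The largest bag has 3 vertices, giving width 2; this decomposition certifies tw(G) ≤ 2. On the other hand G contains the 3-clique {d, f, g}. A clique must lie in a single bag of any decomposition, so no decomposition can have width below 2. Therefore the treewidth is 2.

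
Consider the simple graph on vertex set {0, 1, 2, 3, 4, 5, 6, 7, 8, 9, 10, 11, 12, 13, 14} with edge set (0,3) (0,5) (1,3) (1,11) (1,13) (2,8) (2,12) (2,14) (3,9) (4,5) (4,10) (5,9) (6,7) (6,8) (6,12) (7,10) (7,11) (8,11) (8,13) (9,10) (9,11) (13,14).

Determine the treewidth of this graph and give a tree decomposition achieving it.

Treewidth 3.
Bags: B1 = {0, 3, 4, 5}  B2 = {3, 4, 5, 9}  B3 = {3, 4, 9, 10}  B4 = {1, 3, 9, 10}  B5 = {1, 9, 10, 11}  B6 = {1, 7, 10, 11}  B7 = {1, 7, 11, 13}  B8 = {7, 8, 11, 13}  B9 = {6, 7, 8, 13}  B10 = {6, 8, 13, 14}  B11 = {2, 6, 8, 14}  B12 = {2, 6, 12, 14}
Tree: B1–B2, B2–B3, B3–B4, B4–B5, B5–B6, B6–B7, B7–B8, B8–B9, B9–B10, B10–B11, B11–B12

The largest bag has 4 vertices, giving width 3; this decomposition certifies tw(G) ≤ 3. For the lower bound: the 4 vertex sets {0,4,5}, {3}, {9}, {1,7,10,11} are disjoint, each induces a connected subgraph, and every pair is joined by at least one edge of G. Contracting each set to a single vertex therefore yields K_{4} as a minor, and since treewidth is minor-monotone, tw(G) ≥ tw(K_{4}) = 3. The upper and lower bounds meet at 3, so that is the treewidth.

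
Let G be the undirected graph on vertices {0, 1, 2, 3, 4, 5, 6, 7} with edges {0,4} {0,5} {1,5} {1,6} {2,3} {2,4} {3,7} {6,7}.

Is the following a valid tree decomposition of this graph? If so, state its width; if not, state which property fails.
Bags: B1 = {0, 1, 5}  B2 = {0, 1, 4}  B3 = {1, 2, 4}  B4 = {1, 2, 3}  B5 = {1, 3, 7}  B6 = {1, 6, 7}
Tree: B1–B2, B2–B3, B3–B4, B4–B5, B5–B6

Vertex coverage: the bags together contain {0, 1, 2, 3, 4, 5, 6, 7}, the full vertex set. Edge coverage: each edge of G has both endpoints in at least one bag. Running intersection: for every vertex, the bags containing it form a connected subtree. All three properties hold, so this is a valid tree decomposition of width max|bag| − 1 = 2, and hence tw(G) ≤ 2.

Yes; width 2.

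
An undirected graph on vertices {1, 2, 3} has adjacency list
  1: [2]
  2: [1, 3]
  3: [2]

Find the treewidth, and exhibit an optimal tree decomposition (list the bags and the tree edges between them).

Treewidth 1.
Bags: B1 = {1, 2}  B2 = {2, 3}
Tree: B1–B2

Each bag holds 2 vertices, so the decomposition has width 1, which upper-bounds the treewidth. G has an edge, so its treewidth is at least 1. Therefore the treewidth is 1.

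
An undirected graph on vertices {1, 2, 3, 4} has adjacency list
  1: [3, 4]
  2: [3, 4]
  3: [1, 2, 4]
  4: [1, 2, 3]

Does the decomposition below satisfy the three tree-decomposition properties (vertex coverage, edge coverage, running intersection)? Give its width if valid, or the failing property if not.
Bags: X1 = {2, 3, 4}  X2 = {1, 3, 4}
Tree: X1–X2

Checking the three conditions: (i) the bags cover all of {1, 2, 3, 4}; (ii) for each edge, some bag contains both endpoints; (iii) the bags containing any fixed vertex form a subtree. All hold, so the decomposition is valid with width 3 − 1 = 2.

Yes; width 2.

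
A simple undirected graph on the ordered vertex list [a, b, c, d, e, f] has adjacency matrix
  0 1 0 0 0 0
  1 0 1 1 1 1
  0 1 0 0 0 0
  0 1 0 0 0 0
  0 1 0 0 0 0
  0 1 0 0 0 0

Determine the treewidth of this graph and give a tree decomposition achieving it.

Each bag holds 2 vertices, so the decomposition has width 1, which upper-bounds the treewidth. G has an edge, so its treewidth is at least 1. The upper and lower bounds meet at 1, so that is the treewidth.

Treewidth 1.
Bags: B1 = {b, e}  B2 = {b, f}  B3 = {a, b}  B4 = {b, c}  B5 = {b, d}
Tree: B1–B2, B2–B3, B2–B4, B4–B5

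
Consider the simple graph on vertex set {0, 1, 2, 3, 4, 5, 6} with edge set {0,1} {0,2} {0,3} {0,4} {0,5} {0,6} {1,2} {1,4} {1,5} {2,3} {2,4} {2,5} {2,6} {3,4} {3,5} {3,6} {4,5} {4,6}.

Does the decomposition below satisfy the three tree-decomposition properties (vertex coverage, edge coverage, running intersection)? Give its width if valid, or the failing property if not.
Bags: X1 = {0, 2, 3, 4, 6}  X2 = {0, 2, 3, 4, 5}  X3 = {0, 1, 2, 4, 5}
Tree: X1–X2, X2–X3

Yes; width 4.

Every vertex of G appears in some bag (union = {0, 1, 2, 3, 4, 5, 6}); every edge is covered by a bag; and for each vertex v the set of bags containing v is connected in the bag tree. The decomposition is therefore valid. The largest bag has 5 vertices, so the width is 4.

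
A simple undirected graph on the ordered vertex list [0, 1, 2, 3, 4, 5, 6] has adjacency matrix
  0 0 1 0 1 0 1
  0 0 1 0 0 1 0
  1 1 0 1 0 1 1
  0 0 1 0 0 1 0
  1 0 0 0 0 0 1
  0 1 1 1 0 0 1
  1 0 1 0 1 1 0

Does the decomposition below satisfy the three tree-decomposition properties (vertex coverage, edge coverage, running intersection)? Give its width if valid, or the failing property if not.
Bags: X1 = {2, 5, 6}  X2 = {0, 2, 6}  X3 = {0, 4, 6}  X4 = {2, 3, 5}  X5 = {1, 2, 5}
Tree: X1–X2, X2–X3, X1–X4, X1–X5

Yes; width 2.

Vertex coverage: the bags together contain {0, 1, 2, 3, 4, 5, 6}, the full vertex set. Edge coverage: each edge of G has both endpoints in at least one bag. Running intersection: for every vertex, the bags containing it form a connected subtree. All three properties hold, so this is a valid tree decomposition of width max|bag| − 1 = 2, and hence tw(G) ≤ 2.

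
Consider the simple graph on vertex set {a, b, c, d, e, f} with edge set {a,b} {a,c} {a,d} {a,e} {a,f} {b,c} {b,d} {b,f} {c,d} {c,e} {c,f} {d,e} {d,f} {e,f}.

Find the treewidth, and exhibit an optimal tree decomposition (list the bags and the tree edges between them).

Treewidth 4.
One such decomposition:
Bags: B1 = {a, b, c, d, f}  B2 = {a, c, d, e, f}
Tree: B1–B2

Each bag holds 5 vertices, so the decomposition has width 4, which upper-bounds the treewidth. For the lower bound, the 5 vertices {a, c, d, e, f} are pairwise adjacent, and any tree decomposition puts a clique entirely inside one bag — forcing width ≥ 4. Hence tw(G) = 4 exactly.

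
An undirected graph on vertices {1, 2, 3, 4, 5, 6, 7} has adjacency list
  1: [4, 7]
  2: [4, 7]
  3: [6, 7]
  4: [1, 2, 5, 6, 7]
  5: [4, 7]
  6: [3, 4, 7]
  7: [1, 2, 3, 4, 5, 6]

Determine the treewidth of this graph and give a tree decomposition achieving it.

The largest bag has 3 vertices, giving width 2; this decomposition certifies tw(G) ≤ 2. Conversely, {3, 6, 7} is a clique of size 3, and the vertices of any clique must share a bag in every tree decomposition; so some bag has ≥ 3 vertices and tw(G) ≥ 2. Combining the bounds, tw(G) = 2.

Treewidth 2.
One such decomposition:
Bags: B1 = {4, 5, 7}  B2 = {4, 6, 7}  B3 = {1, 4, 7}  B4 = {2, 4, 7}  B5 = {3, 6, 7}
Tree: B1–B2, B1–B3, B3–B4, B2–B5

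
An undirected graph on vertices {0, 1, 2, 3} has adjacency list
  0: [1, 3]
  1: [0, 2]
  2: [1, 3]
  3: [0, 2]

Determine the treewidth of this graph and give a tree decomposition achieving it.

Every bag has size at most 3, so the width is 3 − 1 = 2 and tw(G) ≤ 2. For the lower bound, G contains the cycle 2–3–0–1–2, so G is not a forest; only forests have treewidth ≤ 1, hence tw(G) ≥ 2. Therefore the treewidth is 2.

Treewidth 2.
Bags: B1 = {0, 2, 3}  B2 = {0, 1, 2}
Tree: B1–B2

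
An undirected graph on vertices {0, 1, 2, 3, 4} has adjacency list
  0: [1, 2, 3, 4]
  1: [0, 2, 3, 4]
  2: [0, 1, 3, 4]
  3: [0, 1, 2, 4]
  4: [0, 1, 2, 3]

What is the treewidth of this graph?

A width-4 tree decomposition is:
Bags: B1 = {0, 1, 2, 3, 4}
Tree: (single bag)
A single bag containing all 5 vertices is trivially a valid decomposition of width 4. For the lower bound, the 5 vertices {0, 1, 2, 3, 4} are pairwise adjacent, and any tree decomposition puts a clique entirely inside one bag — forcing width ≥ 4. Therefore the treewidth is 4.

4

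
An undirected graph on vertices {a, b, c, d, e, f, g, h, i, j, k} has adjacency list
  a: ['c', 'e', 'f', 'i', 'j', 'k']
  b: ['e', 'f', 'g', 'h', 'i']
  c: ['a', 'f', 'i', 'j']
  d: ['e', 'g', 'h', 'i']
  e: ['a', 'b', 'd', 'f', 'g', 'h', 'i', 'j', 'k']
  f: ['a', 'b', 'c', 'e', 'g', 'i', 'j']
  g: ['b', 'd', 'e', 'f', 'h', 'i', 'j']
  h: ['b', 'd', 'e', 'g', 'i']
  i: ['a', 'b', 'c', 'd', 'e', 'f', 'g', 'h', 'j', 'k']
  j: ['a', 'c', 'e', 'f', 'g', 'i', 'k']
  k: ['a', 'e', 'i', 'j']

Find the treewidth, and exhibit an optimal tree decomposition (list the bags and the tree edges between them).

The largest bag has 5 vertices, giving width 4; this decomposition certifies tw(G) ≤ 4. For the lower bound, the 5 vertices {d, e, g, h, i} are pairwise adjacent, and any tree decomposition puts a clique entirely inside one bag — forcing width ≥ 4. Combining the bounds, tw(G) = 4.

Treewidth 4.
One optimal decomposition is:
Bags: B1 = {b, e, f, g, i}  B2 = {e, f, g, i, j}  B3 = {b, e, g, h, i}  B4 = {a, e, f, i, j}  B5 = {a, e, i, j, k}  B6 = {a, c, f, i, j}  B7 = {d, e, g, h, i}
Tree: B1–B2, B1–B3, B2–B4, B4–B5, B4–B6, B3–B7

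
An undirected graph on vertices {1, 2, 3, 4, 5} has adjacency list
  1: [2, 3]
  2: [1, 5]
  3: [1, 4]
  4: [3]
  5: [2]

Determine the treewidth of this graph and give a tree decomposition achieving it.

Treewidth 1.
One such decomposition:
Bags: B1 = {2, 5}  B2 = {1, 2}  B3 = {1, 3}  B4 = {3, 4}
Tree: B1–B2, B2–B3, B3–B4

Each bag holds 2 vertices, so the decomposition has width 1, which upper-bounds the treewidth. G has an edge, so its treewidth is at least 1. Combining the bounds, tw(G) = 1.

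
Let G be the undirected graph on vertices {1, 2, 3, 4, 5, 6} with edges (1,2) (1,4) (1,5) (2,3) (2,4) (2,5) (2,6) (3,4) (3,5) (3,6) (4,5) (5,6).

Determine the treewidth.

A width-3 tree decomposition is:
Bags: B1 = {2, 3, 5, 6}  B2 = {2, 3, 4, 5}  B3 = {1, 2, 4, 5}
Tree: B1–B2, B2–B3
The largest bag has 4 vertices, giving width 3; this decomposition certifies tw(G) ≤ 3. For the lower bound, the 4 vertices {1, 2, 4, 5} are pairwise adjacent, and any tree decomposition puts a clique entirely inside one bag — forcing width ≥ 3. Combining the bounds, tw(G) = 3.

3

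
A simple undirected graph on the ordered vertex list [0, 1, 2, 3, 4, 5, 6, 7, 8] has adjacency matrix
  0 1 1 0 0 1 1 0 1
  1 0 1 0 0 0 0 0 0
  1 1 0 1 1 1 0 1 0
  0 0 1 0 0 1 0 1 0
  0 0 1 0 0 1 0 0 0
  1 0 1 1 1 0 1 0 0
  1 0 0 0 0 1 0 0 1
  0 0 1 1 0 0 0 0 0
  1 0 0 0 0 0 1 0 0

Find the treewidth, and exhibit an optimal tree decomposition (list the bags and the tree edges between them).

Treewidth 2.
One such decomposition:
Bags: B1 = {0, 2, 5}  B2 = {0, 1, 2}  B3 = {2, 3, 5}  B4 = {0, 5, 6}  B5 = {0, 6, 8}  B6 = {2, 3, 7}  B7 = {2, 4, 5}
Tree: B1–B2, B1–B3, B1–B4, B4–B5, B3–B6, B3–B7

Each bag holds 3 vertices, so the decomposition has width 2, which upper-bounds the treewidth. For the lower bound, the 3 vertices {0, 6, 8} are pairwise adjacent, and any tree decomposition puts a clique entirely inside one bag — forcing width ≥ 2. Combining the bounds, tw(G) = 2.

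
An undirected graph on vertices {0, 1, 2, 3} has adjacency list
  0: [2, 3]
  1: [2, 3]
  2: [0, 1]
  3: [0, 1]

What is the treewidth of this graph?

A width-2 tree decomposition is:
Bags: B1 = {0, 1, 3}  B2 = {0, 1, 2}
Tree: B1–B2
Every bag has size at most 3, so the width is 3 − 1 = 2 and tw(G) ≤ 2. For the lower bound, G contains the cycle 0–3–1–2–0, so G is not a forest; only forests have treewidth ≤ 1, hence tw(G) ≥ 2. The upper and lower bounds meet at 2, so that is the treewidth.

2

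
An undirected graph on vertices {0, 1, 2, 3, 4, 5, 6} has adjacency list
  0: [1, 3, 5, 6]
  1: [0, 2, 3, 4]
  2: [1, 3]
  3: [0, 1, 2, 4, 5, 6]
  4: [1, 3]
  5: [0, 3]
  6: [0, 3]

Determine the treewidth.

A width-2 tree decomposition is:
Bags: B1 = {1, 2, 3}  B2 = {0, 1, 3}  B3 = {1, 3, 4}  B4 = {0, 3, 5}  B5 = {0, 3, 6}
Tree: B1–B2, B2–B3, B2–B4, B2–B5
Every bag has size at most 3, so the width is 3 − 1 = 2 and tw(G) ≤ 2. For the lower bound, the 3 vertices {0, 1, 3} are pairwise adjacent, and any tree decomposition puts a clique entirely inside one bag — forcing width ≥ 2. Therefore the treewidth is 2.

2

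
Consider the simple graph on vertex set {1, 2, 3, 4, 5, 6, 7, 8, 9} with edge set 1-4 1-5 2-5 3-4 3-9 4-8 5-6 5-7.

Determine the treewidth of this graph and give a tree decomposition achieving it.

Treewidth 1.
One such decomposition:
Bags: B1 = {1, 4}  B2 = {3, 4}  B3 = {3, 9}  B4 = {1, 5}  B5 = {5, 7}  B6 = {5, 6}  B7 = {2, 5}  B8 = {4, 8}
Tree: B1–B2, B2–B3, B1–B4, B4–B5, B4–B6, B5–B7, B2–B8

The largest bag has 2 vertices, giving width 1; this decomposition certifies tw(G) ≤ 1. Any graph with an edge has treewidth ≥ 1, and G has the edge 4–1. Hence tw(G) = 1 exactly.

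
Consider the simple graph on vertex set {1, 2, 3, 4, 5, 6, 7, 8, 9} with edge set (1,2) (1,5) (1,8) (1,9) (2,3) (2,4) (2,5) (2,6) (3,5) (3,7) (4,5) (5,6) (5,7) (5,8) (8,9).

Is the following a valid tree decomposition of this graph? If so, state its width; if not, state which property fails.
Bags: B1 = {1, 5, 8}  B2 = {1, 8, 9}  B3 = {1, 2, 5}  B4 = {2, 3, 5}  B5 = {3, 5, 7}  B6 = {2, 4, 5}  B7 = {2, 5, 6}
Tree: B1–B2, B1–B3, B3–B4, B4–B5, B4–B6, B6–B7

Yes; width 2.

Checking the three conditions: (i) the bags cover all of {1, 2, 3, 4, 5, 6, 7, 8, 9}; (ii) for each edge, some bag contains both endpoints; (iii) the bags containing any fixed vertex form a subtree. All hold, so the decomposition is valid with width 3 − 1 = 2.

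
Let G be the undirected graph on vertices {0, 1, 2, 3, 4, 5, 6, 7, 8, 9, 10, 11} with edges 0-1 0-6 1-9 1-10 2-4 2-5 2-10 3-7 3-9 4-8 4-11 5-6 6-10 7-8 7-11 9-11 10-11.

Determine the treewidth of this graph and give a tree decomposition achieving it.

Treewidth 3.
One optimal decomposition is:
Bags: B1 = {0, 2, 5, 6}  B2 = {0, 2, 6, 10}  B3 = {0, 1, 2, 10}  B4 = {1, 2, 4, 10}  B5 = {1, 4, 10, 11}  B6 = {1, 4, 9, 11}  B7 = {4, 8, 9, 11}  B8 = {7, 8, 9, 11}  B9 = {3, 7, 8, 9}
Tree: B1–B2, B2–B3, B3–B4, B4–B5, B5–B6, B6–B7, B7–B8, B8–B9

Each bag holds 4 vertices, so the decomposition has width 3, which upper-bounds the treewidth. For the lower bound: the 4 vertex sets {0,5,6}, {2}, {10}, {1,4,9,11} are disjoint, each induces a connected subgraph, and every pair is joined by at least one edge of G. Contracting each set to a single vertex therefore yields K_{4} as a minor, and since treewidth is minor-monotone, tw(G) ≥ tw(K_{4}) = 3. Combining the bounds, tw(G) = 3.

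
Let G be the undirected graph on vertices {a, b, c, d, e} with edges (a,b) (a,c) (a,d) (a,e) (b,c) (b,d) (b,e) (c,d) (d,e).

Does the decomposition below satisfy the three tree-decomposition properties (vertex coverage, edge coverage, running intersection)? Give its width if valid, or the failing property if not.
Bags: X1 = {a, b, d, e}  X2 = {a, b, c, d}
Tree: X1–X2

Vertex coverage: the bags together contain {a, b, c, d, e}, the full vertex set. Edge coverage: each edge of G has both endpoints in at least one bag. Running intersection: for every vertex, the bags containing it form a connected subtree. All three properties hold, so this is a valid tree decomposition of width max|bag| − 1 = 3, and hence tw(G) ≤ 3.

Yes; width 3.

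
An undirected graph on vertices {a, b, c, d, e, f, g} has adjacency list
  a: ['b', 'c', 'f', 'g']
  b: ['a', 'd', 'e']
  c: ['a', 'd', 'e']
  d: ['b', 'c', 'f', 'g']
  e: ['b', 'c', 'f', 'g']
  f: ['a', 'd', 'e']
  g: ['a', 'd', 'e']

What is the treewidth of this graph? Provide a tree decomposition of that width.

Treewidth 3.
One optimal decomposition is:
Bags: B1 = {a, b, d, e}  B2 = {a, d, e, g}  B3 = {a, c, d, e}  B4 = {a, d, e, f}
Tree: B1–B2, B2–B3, B3–B4

The largest bag has 4 vertices, giving width 3; this decomposition certifies tw(G) ≤ 3. For the lower bound: the 4 vertex sets {b,e}, {a,g}, {d}, {c} are disjoint, each induces a connected subgraph, and every pair is joined by at least one edge of G. Contracting each set to a single vertex therefore yields K_{4} as a minor, and since treewidth is minor-monotone, tw(G) ≥ tw(K_{4}) = 3. Hence tw(G) = 3 exactly.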